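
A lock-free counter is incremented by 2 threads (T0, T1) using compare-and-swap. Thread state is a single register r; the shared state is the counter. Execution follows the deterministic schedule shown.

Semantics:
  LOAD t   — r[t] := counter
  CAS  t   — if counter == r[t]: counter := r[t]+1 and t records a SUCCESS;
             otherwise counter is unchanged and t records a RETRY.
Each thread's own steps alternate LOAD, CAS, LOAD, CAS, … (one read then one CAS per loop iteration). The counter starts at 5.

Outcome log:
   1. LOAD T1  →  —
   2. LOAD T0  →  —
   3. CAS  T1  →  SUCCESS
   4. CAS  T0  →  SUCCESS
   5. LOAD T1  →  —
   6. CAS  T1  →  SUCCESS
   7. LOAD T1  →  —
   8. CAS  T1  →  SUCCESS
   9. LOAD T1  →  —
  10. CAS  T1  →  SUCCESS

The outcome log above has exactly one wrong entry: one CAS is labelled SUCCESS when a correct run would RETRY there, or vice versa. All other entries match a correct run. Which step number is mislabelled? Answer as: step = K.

step = 4

Correct run:
#1 T1 reads 5
#2 T0 reads 5
#3 T1 CAS(5→6) writes; counter now 6
#4 T0 CAS(5→6) fails; counter now 6
#5 T1 reads 6
#6 T1 CAS(6→7) writes; counter now 7
#7 T1 reads 7
#8 T1 CAS(7→8) writes; counter now 8
#9 T1 reads 8
#10 T1 CAS(8→9) writes; counter now 9
Log disagrees first at step 4.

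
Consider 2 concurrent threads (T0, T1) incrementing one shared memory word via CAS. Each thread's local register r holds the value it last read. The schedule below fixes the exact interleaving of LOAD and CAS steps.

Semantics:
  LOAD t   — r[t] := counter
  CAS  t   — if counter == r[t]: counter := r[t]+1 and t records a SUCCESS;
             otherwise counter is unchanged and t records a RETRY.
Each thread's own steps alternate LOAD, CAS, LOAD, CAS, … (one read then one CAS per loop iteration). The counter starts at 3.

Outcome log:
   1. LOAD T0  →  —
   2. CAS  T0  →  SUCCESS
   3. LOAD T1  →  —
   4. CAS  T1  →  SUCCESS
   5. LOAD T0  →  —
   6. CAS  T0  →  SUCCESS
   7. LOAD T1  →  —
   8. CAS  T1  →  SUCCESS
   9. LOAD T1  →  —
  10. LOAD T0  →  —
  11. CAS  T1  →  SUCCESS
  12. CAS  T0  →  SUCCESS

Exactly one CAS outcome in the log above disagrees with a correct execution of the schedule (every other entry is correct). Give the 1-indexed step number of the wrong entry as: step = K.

Re-executing:
   1) LOAD T0:  M=3  r_T0=3
   2) CAS  T0:  M=4  r_T0=3 ✓
   3) LOAD T1:  M=4  r_T1=4
   4) CAS  T1:  M=5  r_T1=4 ✓
   5) LOAD T0:  M=5  r_T0=5
   6) CAS  T0:  M=6  r_T0=5 ✓
   7) LOAD T1:  M=6  r_T1=6
   8) CAS  T1:  M=7  r_T1=6 ✓
   9) LOAD T1:  M=7  r_T1=7
  10) LOAD T0:  M=7  r_T0=7
  11) CAS  T1:  M=8  r_T1=7 ✓
  12) CAS  T0:  M=8  r_T0=7 ✗
Flip is step 12.

step = 12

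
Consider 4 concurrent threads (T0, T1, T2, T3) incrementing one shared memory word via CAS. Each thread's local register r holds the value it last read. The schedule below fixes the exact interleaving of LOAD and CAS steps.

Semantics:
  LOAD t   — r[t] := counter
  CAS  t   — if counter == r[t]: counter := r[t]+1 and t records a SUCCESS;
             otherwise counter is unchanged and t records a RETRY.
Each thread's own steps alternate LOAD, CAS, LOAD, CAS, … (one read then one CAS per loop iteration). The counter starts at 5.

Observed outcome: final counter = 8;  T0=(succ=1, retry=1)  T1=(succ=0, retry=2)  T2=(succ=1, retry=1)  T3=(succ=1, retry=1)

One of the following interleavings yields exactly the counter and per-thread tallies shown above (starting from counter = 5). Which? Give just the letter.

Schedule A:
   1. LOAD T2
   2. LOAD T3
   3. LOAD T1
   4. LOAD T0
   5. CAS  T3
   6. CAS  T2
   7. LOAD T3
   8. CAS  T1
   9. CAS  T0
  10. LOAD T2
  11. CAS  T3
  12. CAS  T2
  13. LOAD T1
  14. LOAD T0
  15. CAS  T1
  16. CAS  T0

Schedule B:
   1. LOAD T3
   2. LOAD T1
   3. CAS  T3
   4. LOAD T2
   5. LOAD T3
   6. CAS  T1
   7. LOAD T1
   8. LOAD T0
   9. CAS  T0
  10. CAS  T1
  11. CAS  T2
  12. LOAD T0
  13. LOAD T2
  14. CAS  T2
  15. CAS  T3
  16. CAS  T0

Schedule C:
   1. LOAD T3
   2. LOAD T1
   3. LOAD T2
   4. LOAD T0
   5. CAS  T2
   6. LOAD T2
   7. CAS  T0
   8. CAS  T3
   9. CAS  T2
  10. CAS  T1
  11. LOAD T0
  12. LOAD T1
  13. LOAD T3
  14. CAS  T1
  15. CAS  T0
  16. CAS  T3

B

Simulating candidate B:
   1) LOAD T3:  M=5  r_T3=5
   2) LOAD T1:  M=5  r_T1=5
   3) CAS  T3:  M=6  r_T3=5 ✓
   4) LOAD T2:  M=6  r_T2=6
   5) LOAD T3:  M=6  r_T3=6
   6) CAS  T1:  M=6  r_T1=5 ✗
   7) LOAD T1:  M=6  r_T1=6
   8) LOAD T0:  M=6  r_T0=6
   9) CAS  T0:  M=7  r_T0=6 ✓
  10) CAS  T1:  M=7  r_T1=6 ✗
  11) CAS  T2:  M=7  r_T2=6 ✗
  12) LOAD T0:  M=7  r_T0=7
  13) LOAD T2:  M=7  r_T2=7
  14) CAS  T2:  M=8  r_T2=7 ✓
  15) CAS  T3:  M=8  r_T3=6 ✗
  16) CAS  T0:  M=8  r_T0=7 ✗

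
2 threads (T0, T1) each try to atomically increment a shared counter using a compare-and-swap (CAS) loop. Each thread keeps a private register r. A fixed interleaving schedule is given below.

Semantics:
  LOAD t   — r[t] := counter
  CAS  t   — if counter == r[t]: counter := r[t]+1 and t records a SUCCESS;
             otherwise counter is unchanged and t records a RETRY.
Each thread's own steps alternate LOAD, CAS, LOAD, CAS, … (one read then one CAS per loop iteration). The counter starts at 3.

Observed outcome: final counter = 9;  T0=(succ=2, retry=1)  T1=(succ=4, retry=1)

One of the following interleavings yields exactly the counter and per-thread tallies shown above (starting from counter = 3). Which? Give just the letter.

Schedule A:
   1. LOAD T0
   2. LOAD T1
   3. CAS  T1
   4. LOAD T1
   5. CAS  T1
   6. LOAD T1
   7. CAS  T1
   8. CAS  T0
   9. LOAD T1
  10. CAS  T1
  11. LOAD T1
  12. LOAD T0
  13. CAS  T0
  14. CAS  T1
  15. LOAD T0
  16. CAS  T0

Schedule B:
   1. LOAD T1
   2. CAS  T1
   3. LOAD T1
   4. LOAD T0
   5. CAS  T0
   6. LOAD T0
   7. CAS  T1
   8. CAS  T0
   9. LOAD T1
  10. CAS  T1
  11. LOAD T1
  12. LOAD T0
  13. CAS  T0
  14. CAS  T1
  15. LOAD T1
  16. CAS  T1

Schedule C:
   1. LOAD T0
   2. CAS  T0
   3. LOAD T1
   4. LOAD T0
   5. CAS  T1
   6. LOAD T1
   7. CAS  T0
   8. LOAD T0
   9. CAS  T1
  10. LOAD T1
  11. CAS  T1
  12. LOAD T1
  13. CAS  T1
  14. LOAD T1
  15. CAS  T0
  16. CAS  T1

A

Tracing schedule A:
#1 T0 reads 3
#2 T1 reads 3
#3 T1 CAS(3→4) writes; counter now 4
#4 T1 reads 4
#5 T1 CAS(4→5) writes; counter now 5
#6 T1 reads 5
#7 T1 CAS(5→6) writes; counter now 6
#8 T0 CAS(3→4) fails; counter now 6
#9 T1 reads 6
#10 T1 CAS(6→7) writes; counter now 7
#11 T1 reads 7
#12 T0 reads 7
#13 T0 CAS(7→8) writes; counter now 8
#14 T1 CAS(7→8) fails; counter now 8
#15 T0 reads 8
#16 T0 CAS(8→9) writes; counter now 9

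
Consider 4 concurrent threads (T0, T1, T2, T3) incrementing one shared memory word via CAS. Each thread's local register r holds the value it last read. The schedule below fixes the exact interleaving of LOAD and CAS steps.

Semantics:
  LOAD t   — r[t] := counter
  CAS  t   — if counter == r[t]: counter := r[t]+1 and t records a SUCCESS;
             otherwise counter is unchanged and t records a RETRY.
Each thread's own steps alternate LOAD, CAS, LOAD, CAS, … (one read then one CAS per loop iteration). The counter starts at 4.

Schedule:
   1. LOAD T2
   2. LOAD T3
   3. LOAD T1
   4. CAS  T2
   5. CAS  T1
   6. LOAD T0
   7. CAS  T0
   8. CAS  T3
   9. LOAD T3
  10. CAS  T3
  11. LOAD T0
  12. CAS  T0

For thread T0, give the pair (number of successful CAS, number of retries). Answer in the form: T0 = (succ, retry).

T0 = (2, 0)

step 1: T2 LOAD ⇒ load; ctr=4 reg=4
step 2: T3 LOAD ⇒ load; ctr=4 reg=4
step 3: T1 LOAD ⇒ load; ctr=4 reg=4
step 4: T2 CAS ⇒ ok; ctr=5 reg=4
step 5: T1 CAS ⇒ retry; ctr=5 reg=4
step 6: T0 LOAD ⇒ load; ctr=5 reg=5
step 7: T0 CAS ⇒ ok; ctr=6 reg=5
step 8: T3 CAS ⇒ retry; ctr=6 reg=4
step 9: T3 LOAD ⇒ load; ctr=6 reg=6
step 10: T3 CAS ⇒ ok; ctr=7 reg=6
step 11: T0 LOAD ⇒ load; ctr=7 reg=7
step 12: T0 CAS ⇒ ok; ctr=8 reg=7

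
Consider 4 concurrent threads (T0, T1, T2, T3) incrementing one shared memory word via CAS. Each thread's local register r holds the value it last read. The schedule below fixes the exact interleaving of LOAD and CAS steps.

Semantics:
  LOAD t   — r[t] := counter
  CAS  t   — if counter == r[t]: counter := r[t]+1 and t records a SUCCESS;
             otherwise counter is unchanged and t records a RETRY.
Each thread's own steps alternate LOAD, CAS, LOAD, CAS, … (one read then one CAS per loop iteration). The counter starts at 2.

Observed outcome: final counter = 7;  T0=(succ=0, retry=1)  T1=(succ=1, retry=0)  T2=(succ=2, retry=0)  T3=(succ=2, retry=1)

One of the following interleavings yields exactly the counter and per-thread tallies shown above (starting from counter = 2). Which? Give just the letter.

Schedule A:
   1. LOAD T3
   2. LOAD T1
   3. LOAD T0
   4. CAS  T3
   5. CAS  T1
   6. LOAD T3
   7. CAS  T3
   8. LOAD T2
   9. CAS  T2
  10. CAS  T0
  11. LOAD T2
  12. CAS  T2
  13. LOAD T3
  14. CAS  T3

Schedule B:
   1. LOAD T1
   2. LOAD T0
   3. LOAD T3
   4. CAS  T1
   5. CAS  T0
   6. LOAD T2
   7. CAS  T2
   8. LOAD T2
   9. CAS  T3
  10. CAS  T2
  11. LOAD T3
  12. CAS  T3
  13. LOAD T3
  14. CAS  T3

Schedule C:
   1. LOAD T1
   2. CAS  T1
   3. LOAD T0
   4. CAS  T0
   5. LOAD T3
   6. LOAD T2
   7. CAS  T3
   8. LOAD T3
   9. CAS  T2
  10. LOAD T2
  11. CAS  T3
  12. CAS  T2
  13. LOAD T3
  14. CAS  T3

B

Simulating candidate B:
step 1: T1 LOAD ⇒ load; ctr=2 reg=2
step 2: T0 LOAD ⇒ load; ctr=2 reg=2
step 3: T3 LOAD ⇒ load; ctr=2 reg=2
step 4: T1 CAS ⇒ ok; ctr=3 reg=2
step 5: T0 CAS ⇒ retry; ctr=3 reg=2
step 6: T2 LOAD ⇒ load; ctr=3 reg=3
step 7: T2 CAS ⇒ ok; ctr=4 reg=3
step 8: T2 LOAD ⇒ load; ctr=4 reg=4
step 9: T3 CAS ⇒ retry; ctr=4 reg=2
step 10: T2 CAS ⇒ ok; ctr=5 reg=4
step 11: T3 LOAD ⇒ load; ctr=5 reg=5
step 12: T3 CAS ⇒ ok; ctr=6 reg=5
step 13: T3 LOAD ⇒ load; ctr=6 reg=6
step 14: T3 CAS ⇒ ok; ctr=7 reg=6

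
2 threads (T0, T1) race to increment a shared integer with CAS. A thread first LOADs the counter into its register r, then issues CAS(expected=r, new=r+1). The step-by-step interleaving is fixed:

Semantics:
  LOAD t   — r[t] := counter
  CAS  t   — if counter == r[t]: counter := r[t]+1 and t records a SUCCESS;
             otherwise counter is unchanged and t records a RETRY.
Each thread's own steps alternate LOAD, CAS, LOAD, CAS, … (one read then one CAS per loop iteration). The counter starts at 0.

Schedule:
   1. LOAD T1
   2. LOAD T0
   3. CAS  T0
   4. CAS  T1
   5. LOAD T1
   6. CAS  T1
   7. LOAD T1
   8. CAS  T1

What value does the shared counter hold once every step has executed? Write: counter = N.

counter = 3

   1) LOAD T1:  M=0  r_T1=0
   2) LOAD T0:  M=0  r_T0=0
   3) CAS  T0:  M=1  r_T0=0 ✓
   4) CAS  T1:  M=1  r_T1=0 ✗
   5) LOAD T1:  M=1  r_T1=1
   6) CAS  T1:  M=2  r_T1=1 ✓
   7) LOAD T1:  M=2  r_T1=2
   8) CAS  T1:  M=3  r_T1=2 ✓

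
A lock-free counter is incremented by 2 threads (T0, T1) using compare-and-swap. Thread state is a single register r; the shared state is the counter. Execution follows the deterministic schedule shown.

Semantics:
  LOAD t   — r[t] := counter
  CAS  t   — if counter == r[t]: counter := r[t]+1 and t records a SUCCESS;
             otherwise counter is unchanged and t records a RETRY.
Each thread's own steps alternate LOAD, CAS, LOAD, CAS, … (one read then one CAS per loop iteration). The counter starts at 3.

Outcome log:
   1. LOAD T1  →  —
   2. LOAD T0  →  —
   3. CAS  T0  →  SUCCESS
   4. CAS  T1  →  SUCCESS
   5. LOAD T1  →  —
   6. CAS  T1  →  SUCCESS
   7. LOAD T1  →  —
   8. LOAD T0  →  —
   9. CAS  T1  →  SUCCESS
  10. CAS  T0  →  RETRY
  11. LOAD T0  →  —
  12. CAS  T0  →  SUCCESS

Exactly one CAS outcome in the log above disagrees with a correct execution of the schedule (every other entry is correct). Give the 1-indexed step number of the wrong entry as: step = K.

step = 4

Reference trace:
#1 T1 reads 3
#2 T0 reads 3
#3 T0 CAS(3→4) writes; counter now 4
#4 T1 CAS(3→4) fails; counter now 4
#5 T1 reads 4
#6 T1 CAS(4→5) writes; counter now 5
#7 T1 reads 5
#8 T0 reads 5
#9 T1 CAS(5→6) writes; counter now 6
#10 T0 CAS(5→6) fails; counter now 6
#11 T0 reads 6
#12 T0 CAS(6→7) writes; counter now 7
Log disagrees first at step 4.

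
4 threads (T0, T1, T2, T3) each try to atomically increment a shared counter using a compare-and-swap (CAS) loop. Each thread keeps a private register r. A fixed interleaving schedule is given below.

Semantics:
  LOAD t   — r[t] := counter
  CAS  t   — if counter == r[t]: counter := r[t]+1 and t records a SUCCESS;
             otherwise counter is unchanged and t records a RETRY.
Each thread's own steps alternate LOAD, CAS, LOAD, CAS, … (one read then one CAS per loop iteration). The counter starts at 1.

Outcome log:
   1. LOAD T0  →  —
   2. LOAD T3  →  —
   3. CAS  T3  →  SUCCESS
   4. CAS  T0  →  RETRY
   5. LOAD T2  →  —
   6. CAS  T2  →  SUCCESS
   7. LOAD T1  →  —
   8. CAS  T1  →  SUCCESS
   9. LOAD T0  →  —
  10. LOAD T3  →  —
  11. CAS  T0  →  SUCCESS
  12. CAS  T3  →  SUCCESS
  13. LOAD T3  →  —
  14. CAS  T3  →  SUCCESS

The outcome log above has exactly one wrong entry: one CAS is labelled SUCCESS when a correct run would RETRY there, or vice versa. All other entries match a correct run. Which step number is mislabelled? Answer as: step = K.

Reference trace:
[1] T0.load  rd  (counter 1, T0.r 1)
[2] T3.load  rd  (counter 1, T3.r 1)
[3] T3.cas  hit  (counter 2, T3.r 1)
[4] T0.cas  miss  (counter 2, T0.r 1)
[5] T2.load  rd  (counter 2, T2.r 2)
[6] T2.cas  hit  (counter 3, T2.r 2)
[7] T1.load  rd  (counter 3, T1.r 3)
[8] T1.cas  hit  (counter 4, T1.r 3)
[9] T0.load  rd  (counter 4, T0.r 4)
[10] T3.load  rd  (counter 4, T3.r 4)
[11] T0.cas  hit  (counter 5, T0.r 4)
[12] T3.cas  miss  (counter 5, T3.r 4)
[13] T3.load  rd  (counter 5, T3.r 5)
[14] T3.cas  hit  (counter 6, T3.r 5)
Flip is step 12.

step = 12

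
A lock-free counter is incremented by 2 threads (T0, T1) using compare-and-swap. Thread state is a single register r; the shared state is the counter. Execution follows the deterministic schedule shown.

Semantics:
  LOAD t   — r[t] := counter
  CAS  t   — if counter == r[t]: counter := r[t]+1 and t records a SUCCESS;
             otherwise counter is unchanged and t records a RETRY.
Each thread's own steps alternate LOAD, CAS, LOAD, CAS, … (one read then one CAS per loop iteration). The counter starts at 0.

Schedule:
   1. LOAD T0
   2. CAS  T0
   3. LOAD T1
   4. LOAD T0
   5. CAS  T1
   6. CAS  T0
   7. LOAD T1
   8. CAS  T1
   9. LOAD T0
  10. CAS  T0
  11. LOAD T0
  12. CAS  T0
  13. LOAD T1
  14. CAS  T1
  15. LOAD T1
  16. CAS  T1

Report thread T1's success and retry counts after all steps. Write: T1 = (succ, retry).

T1 = (4, 0)

step 1: T0 LOAD ⇒ load; ctr=0 reg=0
step 2: T0 CAS ⇒ ok; ctr=1 reg=0
step 3: T1 LOAD ⇒ load; ctr=1 reg=1
step 4: T0 LOAD ⇒ load; ctr=1 reg=1
step 5: T1 CAS ⇒ ok; ctr=2 reg=1
step 6: T0 CAS ⇒ retry; ctr=2 reg=1
step 7: T1 LOAD ⇒ load; ctr=2 reg=2
step 8: T1 CAS ⇒ ok; ctr=3 reg=2
step 9: T0 LOAD ⇒ load; ctr=3 reg=3
step 10: T0 CAS ⇒ ok; ctr=4 reg=3
step 11: T0 LOAD ⇒ load; ctr=4 reg=4
step 12: T0 CAS ⇒ ok; ctr=5 reg=4
step 13: T1 LOAD ⇒ load; ctr=5 reg=5
step 14: T1 CAS ⇒ ok; ctr=6 reg=5
step 15: T1 LOAD ⇒ load; ctr=6 reg=6
step 16: T1 CAS ⇒ ok; ctr=7 reg=6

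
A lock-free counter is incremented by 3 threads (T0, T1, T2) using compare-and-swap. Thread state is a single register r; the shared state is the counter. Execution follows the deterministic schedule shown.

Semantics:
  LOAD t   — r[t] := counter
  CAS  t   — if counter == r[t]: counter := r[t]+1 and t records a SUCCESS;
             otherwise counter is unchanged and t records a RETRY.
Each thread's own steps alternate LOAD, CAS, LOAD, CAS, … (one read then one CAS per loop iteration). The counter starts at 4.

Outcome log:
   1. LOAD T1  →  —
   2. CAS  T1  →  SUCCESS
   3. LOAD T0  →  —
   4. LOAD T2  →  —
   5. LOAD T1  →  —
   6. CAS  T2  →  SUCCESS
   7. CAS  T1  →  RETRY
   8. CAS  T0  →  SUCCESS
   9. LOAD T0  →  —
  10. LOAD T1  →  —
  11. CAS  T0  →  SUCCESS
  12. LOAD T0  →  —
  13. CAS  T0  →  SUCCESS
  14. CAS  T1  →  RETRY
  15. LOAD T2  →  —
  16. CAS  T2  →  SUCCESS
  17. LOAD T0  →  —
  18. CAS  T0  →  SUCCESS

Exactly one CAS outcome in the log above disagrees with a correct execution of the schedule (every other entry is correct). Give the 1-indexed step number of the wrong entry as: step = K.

step = 8

Correct run:
step 1: T1 LOAD ⇒ load; ctr=4 reg=4
step 2: T1 CAS ⇒ ok; ctr=5 reg=4
step 3: T0 LOAD ⇒ load; ctr=5 reg=5
step 4: T2 LOAD ⇒ load; ctr=5 reg=5
step 5: T1 LOAD ⇒ load; ctr=5 reg=5
step 6: T2 CAS ⇒ ok; ctr=6 reg=5
step 7: T1 CAS ⇒ retry; ctr=6 reg=5
step 8: T0 CAS ⇒ retry; ctr=6 reg=5
step 9: T0 LOAD ⇒ load; ctr=6 reg=6
step 10: T1 LOAD ⇒ load; ctr=6 reg=6
step 11: T0 CAS ⇒ ok; ctr=7 reg=6
step 12: T0 LOAD ⇒ load; ctr=7 reg=7
step 13: T0 CAS ⇒ ok; ctr=8 reg=7
step 14: T1 CAS ⇒ retry; ctr=8 reg=6
step 15: T2 LOAD ⇒ load; ctr=8 reg=8
step 16: T2 CAS ⇒ ok; ctr=9 reg=8
step 17: T0 LOAD ⇒ load; ctr=9 reg=9
step 18: T0 CAS ⇒ ok; ctr=10 reg=9
Flip is step 8.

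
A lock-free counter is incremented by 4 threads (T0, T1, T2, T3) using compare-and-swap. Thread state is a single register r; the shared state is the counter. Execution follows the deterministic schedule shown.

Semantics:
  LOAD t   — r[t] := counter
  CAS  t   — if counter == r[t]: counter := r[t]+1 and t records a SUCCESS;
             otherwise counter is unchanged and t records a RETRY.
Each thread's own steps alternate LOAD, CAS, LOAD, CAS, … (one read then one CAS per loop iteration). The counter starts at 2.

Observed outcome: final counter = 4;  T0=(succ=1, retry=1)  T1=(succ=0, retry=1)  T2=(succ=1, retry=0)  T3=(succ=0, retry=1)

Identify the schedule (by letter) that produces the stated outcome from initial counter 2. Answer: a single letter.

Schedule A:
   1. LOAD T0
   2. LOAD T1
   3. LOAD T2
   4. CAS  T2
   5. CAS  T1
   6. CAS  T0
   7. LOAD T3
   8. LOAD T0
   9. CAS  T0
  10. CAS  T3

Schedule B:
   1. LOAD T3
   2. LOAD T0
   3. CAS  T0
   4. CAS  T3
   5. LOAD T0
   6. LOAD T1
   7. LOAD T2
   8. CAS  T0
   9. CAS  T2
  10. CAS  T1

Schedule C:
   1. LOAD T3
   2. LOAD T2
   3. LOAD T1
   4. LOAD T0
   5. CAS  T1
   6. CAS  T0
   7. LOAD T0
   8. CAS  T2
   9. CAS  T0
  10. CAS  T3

A

Run A:
   1) LOAD T0:  M=2  r_T0=2
   2) LOAD T1:  M=2  r_T1=2
   3) LOAD T2:  M=2  r_T2=2
   4) CAS  T2:  M=3  r_T2=2 ✓
   5) CAS  T1:  M=3  r_T1=2 ✗
   6) CAS  T0:  M=3  r_T0=2 ✗
   7) LOAD T3:  M=3  r_T3=3
   8) LOAD T0:  M=3  r_T0=3
   9) CAS  T0:  M=4  r_T0=3 ✓
  10) CAS  T3:  M=4  r_T3=3 ✗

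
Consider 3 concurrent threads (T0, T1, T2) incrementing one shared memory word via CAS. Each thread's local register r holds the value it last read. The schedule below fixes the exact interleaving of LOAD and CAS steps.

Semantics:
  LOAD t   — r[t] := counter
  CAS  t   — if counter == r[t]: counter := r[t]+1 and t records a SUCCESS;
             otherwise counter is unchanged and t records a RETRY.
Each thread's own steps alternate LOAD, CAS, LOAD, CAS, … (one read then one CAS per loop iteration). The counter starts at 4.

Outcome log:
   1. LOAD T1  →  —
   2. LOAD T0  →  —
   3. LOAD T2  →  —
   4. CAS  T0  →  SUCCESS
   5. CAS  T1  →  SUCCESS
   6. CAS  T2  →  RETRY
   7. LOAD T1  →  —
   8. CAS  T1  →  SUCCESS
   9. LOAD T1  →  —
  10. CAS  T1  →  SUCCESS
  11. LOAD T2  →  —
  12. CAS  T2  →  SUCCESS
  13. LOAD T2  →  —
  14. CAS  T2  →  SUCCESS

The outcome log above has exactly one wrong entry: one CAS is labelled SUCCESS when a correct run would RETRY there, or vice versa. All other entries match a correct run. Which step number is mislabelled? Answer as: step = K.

Reference trace:
step 1: T1 LOAD ⇒ load; ctr=4 reg=4
step 2: T0 LOAD ⇒ load; ctr=4 reg=4
step 3: T2 LOAD ⇒ load; ctr=4 reg=4
step 4: T0 CAS ⇒ ok; ctr=5 reg=4
step 5: T1 CAS ⇒ retry; ctr=5 reg=4
step 6: T2 CAS ⇒ retry; ctr=5 reg=4
step 7: T1 LOAD ⇒ load; ctr=5 reg=5
step 8: T1 CAS ⇒ ok; ctr=6 reg=5
step 9: T1 LOAD ⇒ load; ctr=6 reg=6
step 10: T1 CAS ⇒ ok; ctr=7 reg=6
step 11: T2 LOAD ⇒ load; ctr=7 reg=7
step 12: T2 CAS ⇒ ok; ctr=8 reg=7
step 13: T2 LOAD ⇒ load; ctr=8 reg=8
step 14: T2 CAS ⇒ ok; ctr=9 reg=8
Log disagrees first at step 5.

step = 5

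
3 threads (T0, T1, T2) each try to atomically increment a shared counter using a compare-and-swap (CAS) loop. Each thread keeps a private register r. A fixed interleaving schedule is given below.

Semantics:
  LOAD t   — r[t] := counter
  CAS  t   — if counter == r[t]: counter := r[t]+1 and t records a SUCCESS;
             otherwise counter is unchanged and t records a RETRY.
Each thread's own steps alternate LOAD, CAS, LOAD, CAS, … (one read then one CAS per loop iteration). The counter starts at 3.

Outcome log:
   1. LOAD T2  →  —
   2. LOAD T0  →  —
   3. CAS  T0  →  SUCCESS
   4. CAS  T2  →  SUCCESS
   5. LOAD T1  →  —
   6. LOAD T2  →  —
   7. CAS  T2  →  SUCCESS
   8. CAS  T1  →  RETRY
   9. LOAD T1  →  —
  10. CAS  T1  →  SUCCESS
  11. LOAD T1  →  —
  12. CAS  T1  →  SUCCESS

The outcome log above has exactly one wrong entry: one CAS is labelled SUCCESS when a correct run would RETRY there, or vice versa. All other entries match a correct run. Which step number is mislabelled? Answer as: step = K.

step = 4

Correct run:
step 1: T2 LOAD ⇒ load; ctr=3 reg=3
step 2: T0 LOAD ⇒ load; ctr=3 reg=3
step 3: T0 CAS ⇒ ok; ctr=4 reg=3
step 4: T2 CAS ⇒ retry; ctr=4 reg=3
step 5: T1 LOAD ⇒ load; ctr=4 reg=4
step 6: T2 LOAD ⇒ load; ctr=4 reg=4
step 7: T2 CAS ⇒ ok; ctr=5 reg=4
step 8: T1 CAS ⇒ retry; ctr=5 reg=4
step 9: T1 LOAD ⇒ load; ctr=5 reg=5
step 10: T1 CAS ⇒ ok; ctr=6 reg=5
step 11: T1 LOAD ⇒ load; ctr=6 reg=6
step 12: T1 CAS ⇒ ok; ctr=7 reg=6
Log disagrees first at step 4.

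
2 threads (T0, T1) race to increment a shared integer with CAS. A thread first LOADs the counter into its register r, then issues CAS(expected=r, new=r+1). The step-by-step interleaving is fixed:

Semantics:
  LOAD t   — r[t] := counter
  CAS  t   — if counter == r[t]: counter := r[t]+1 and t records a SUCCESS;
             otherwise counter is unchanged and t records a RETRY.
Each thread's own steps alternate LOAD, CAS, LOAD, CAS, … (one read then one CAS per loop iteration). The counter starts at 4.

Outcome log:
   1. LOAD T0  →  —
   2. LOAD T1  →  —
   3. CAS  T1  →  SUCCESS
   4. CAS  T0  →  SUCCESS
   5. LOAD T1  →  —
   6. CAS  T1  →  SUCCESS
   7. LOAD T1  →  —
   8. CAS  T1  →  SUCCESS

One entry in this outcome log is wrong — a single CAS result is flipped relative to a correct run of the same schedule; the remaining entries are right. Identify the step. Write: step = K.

step = 4

Reference trace:
T0 LOAD — after: cnt=4, r=4 — load
T1 LOAD — after: cnt=4, r=4 — load
T1 CAS — after: cnt=5, r=4 — ok
T0 CAS — after: cnt=5, r=4 — retry
T1 LOAD — after: cnt=5, r=5 — load
T1 CAS — after: cnt=6, r=5 — ok
T1 LOAD — after: cnt=6, r=6 — load
T1 CAS — after: cnt=7, r=6 — ok
Flip is step 4.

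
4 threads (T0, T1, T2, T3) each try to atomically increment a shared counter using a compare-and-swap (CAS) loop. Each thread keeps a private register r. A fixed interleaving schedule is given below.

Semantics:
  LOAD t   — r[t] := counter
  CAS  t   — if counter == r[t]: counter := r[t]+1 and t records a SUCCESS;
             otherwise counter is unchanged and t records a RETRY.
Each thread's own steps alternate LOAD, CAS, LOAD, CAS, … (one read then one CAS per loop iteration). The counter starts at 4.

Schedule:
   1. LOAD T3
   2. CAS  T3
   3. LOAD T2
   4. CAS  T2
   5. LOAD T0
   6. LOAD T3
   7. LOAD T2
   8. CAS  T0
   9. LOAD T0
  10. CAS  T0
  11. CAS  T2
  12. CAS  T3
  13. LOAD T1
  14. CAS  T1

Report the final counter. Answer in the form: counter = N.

counter = 9

#1 T3 reads 4
#2 T3 CAS(4→5) writes; counter now 5
#3 T2 reads 5
#4 T2 CAS(5→6) writes; counter now 6
#5 T0 reads 6
#6 T3 reads 6
#7 T2 reads 6
#8 T0 CAS(6→7) writes; counter now 7
#9 T0 reads 7
#10 T0 CAS(7→8) writes; counter now 8
#11 T2 CAS(6→7) fails; counter now 8
#12 T3 CAS(6→7) fails; counter now 8
#13 T1 reads 8
#14 T1 CAS(8→9) writes; counter now 9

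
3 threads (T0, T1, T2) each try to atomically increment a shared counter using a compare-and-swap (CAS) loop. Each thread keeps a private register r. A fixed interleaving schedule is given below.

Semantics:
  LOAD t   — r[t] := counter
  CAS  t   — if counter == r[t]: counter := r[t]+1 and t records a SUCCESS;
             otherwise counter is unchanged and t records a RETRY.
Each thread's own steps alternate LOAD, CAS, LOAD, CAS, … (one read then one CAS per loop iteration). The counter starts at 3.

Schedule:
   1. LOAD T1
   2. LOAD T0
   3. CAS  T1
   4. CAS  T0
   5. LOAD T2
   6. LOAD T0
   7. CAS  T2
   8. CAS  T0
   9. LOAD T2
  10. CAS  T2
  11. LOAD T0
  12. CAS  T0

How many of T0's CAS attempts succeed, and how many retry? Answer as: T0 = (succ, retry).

   1) LOAD T1:  M=3  r_T1=3
   2) LOAD T0:  M=3  r_T0=3
   3) CAS  T1:  M=4  r_T1=3 ✓
   4) CAS  T0:  M=4  r_T0=3 ✗
   5) LOAD T2:  M=4  r_T2=4
   6) LOAD T0:  M=4  r_T0=4
   7) CAS  T2:  M=5  r_T2=4 ✓
   8) CAS  T0:  M=5  r_T0=4 ✗
   9) LOAD T2:  M=5  r_T2=5
  10) CAS  T2:  M=6  r_T2=5 ✓
  11) LOAD T0:  M=6  r_T0=6
  12) CAS  T0:  M=7  r_T0=6 ✓

T0 = (1, 2)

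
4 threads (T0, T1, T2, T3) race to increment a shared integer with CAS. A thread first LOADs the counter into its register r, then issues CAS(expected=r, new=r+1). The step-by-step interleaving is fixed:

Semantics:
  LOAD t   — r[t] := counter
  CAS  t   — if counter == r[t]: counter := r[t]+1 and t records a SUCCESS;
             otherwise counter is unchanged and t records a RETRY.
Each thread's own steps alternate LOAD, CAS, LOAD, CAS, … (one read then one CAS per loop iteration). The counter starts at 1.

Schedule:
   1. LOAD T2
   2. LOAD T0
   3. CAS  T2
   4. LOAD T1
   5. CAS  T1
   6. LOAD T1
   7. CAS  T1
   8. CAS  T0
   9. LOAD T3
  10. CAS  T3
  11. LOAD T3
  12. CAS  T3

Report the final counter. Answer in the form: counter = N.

counter = 6

step 1: T2 LOAD ⇒ load; ctr=1 reg=1
step 2: T0 LOAD ⇒ load; ctr=1 reg=1
step 3: T2 CAS ⇒ ok; ctr=2 reg=1
step 4: T1 LOAD ⇒ load; ctr=2 reg=2
step 5: T1 CAS ⇒ ok; ctr=3 reg=2
step 6: T1 LOAD ⇒ load; ctr=3 reg=3
step 7: T1 CAS ⇒ ok; ctr=4 reg=3
step 8: T0 CAS ⇒ retry; ctr=4 reg=1
step 9: T3 LOAD ⇒ load; ctr=4 reg=4
step 10: T3 CAS ⇒ ok; ctr=5 reg=4
step 11: T3 LOAD ⇒ load; ctr=5 reg=5
step 12: T3 CAS ⇒ ok; ctr=6 reg=5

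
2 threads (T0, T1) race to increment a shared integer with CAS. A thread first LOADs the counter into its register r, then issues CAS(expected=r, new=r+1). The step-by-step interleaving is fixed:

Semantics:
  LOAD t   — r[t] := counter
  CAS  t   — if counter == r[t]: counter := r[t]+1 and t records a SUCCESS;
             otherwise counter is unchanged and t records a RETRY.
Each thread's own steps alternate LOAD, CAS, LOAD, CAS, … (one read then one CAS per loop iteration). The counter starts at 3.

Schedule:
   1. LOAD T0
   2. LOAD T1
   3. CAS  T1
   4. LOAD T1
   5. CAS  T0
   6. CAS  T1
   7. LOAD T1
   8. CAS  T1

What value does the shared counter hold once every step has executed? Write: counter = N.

#1 T0 reads 3
#2 T1 reads 3
#3 T1 CAS(3→4) writes; counter now 4
#4 T1 reads 4
#5 T0 CAS(3→4) fails; counter now 4
#6 T1 CAS(4→5) writes; counter now 5
#7 T1 reads 5
#8 T1 CAS(5→6) writes; counter now 6

counter = 6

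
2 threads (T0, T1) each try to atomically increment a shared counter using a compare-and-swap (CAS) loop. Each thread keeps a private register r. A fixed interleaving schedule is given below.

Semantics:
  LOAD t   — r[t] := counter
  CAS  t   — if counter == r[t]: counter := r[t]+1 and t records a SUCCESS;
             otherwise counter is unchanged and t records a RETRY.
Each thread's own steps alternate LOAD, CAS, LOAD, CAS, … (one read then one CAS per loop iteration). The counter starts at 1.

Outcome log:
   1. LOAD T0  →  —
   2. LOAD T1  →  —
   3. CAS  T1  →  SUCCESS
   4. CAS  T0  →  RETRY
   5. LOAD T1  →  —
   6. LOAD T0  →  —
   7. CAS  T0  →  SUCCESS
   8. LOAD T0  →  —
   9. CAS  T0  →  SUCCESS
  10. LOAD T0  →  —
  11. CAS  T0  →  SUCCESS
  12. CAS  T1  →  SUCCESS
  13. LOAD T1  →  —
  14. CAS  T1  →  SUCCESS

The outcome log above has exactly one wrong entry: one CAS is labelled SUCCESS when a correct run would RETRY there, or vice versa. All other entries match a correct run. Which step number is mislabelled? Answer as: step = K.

step = 12

Correct run:
#1 T0 reads 1
#2 T1 reads 1
#3 T1 CAS(1→2) writes; counter now 2
#4 T0 CAS(1→2) fails; counter now 2
#5 T1 reads 2
#6 T0 reads 2
#7 T0 CAS(2→3) writes; counter now 3
#8 T0 reads 3
#9 T0 CAS(3→4) writes; counter now 4
#10 T0 reads 4
#11 T0 CAS(4→5) writes; counter now 5
#12 T1 CAS(2→3) fails; counter now 5
#13 T1 reads 5
#14 T1 CAS(5→6) writes; counter now 6
Mismatch at 12.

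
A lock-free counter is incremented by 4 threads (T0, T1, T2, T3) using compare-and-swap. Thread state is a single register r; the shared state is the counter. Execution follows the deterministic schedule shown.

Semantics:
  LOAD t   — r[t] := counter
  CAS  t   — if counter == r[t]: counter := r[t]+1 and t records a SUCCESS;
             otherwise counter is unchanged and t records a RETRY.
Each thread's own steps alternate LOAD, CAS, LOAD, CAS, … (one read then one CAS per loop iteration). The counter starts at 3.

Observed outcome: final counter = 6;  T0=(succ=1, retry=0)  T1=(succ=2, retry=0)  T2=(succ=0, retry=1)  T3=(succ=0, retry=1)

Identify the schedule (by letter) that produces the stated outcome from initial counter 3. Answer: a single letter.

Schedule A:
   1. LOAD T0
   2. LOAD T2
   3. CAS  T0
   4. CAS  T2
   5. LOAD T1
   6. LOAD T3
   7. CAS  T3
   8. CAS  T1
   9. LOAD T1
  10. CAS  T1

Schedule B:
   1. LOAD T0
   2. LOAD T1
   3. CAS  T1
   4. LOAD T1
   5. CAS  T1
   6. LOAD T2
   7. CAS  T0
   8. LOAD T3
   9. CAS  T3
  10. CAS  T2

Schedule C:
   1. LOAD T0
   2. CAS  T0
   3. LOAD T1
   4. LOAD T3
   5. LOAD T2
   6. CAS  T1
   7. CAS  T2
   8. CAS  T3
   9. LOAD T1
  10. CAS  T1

Tracing schedule C:
1. LOAD T0 → mem=3 r[T0]=3 [LOAD]
2. CAS T0 → mem=4 r[T0]=3 [OK]
3. LOAD T1 → mem=4 r[T1]=4 [LOAD]
4. LOAD T3 → mem=4 r[T3]=4 [LOAD]
5. LOAD T2 → mem=4 r[T2]=4 [LOAD]
6. CAS T1 → mem=5 r[T1]=4 [OK]
7. CAS T2 → mem=5 r[T2]=4 [RETRY]
8. CAS T3 → mem=5 r[T3]=4 [RETRY]
9. LOAD T1 → mem=5 r[T1]=5 [LOAD]
10. CAS T1 → mem=6 r[T1]=5 [OK]

C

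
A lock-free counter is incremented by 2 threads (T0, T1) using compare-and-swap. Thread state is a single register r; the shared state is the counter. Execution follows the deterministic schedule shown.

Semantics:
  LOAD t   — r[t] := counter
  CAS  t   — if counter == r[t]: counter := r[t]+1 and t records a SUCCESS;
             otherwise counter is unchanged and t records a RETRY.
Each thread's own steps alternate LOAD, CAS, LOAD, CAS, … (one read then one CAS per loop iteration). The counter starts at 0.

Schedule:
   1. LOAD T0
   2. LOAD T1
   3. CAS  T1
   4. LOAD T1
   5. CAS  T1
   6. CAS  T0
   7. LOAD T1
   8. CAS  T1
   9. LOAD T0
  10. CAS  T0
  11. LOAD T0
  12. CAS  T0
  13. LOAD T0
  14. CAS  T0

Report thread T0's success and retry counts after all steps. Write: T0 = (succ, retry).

step 1: T0 LOAD ⇒ load; ctr=0 reg=0
step 2: T1 LOAD ⇒ load; ctr=0 reg=0
step 3: T1 CAS ⇒ ok; ctr=1 reg=0
step 4: T1 LOAD ⇒ load; ctr=1 reg=1
step 5: T1 CAS ⇒ ok; ctr=2 reg=1
step 6: T0 CAS ⇒ retry; ctr=2 reg=0
step 7: T1 LOAD ⇒ load; ctr=2 reg=2
step 8: T1 CAS ⇒ ok; ctr=3 reg=2
step 9: T0 LOAD ⇒ load; ctr=3 reg=3
step 10: T0 CAS ⇒ ok; ctr=4 reg=3
step 11: T0 LOAD ⇒ load; ctr=4 reg=4
step 12: T0 CAS ⇒ ok; ctr=5 reg=4
step 13: T0 LOAD ⇒ load; ctr=5 reg=5
step 14: T0 CAS ⇒ ok; ctr=6 reg=5

T0 = (3, 1)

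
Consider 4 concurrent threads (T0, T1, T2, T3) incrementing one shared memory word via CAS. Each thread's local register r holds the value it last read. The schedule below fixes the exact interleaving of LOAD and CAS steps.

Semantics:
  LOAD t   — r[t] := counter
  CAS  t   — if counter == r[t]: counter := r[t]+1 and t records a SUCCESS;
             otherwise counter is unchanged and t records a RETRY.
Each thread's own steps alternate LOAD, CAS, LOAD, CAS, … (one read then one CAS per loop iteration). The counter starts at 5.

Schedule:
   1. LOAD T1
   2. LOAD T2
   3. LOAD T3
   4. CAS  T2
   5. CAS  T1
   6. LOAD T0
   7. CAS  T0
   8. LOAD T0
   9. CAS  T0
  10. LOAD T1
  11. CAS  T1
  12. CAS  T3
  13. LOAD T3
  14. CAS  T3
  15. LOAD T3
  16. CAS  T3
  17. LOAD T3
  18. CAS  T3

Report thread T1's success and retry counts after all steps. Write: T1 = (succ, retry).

T1 = (1, 1)

T1 LOAD — after: cnt=5, r=5 — load
T2 LOAD — after: cnt=5, r=5 — load
T3 LOAD — after: cnt=5, r=5 — load
T2 CAS — after: cnt=6, r=5 — ok
T1 CAS — after: cnt=6, r=5 — retry
T0 LOAD — after: cnt=6, r=6 — load
T0 CAS — after: cnt=7, r=6 — ok
T0 LOAD — after: cnt=7, r=7 — load
T0 CAS — after: cnt=8, r=7 — ok
T1 LOAD — after: cnt=8, r=8 — load
T1 CAS — after: cnt=9, r=8 — ok
T3 CAS — after: cnt=9, r=5 — retry
T3 LOAD — after: cnt=9, r=9 — load
T3 CAS — after: cnt=10, r=9 — ok
T3 LOAD — after: cnt=10, r=10 — load
T3 CAS — after: cnt=11, r=10 — ok
T3 LOAD — after: cnt=11, r=11 — load
T3 CAS — after: cnt=12, r=11 — ok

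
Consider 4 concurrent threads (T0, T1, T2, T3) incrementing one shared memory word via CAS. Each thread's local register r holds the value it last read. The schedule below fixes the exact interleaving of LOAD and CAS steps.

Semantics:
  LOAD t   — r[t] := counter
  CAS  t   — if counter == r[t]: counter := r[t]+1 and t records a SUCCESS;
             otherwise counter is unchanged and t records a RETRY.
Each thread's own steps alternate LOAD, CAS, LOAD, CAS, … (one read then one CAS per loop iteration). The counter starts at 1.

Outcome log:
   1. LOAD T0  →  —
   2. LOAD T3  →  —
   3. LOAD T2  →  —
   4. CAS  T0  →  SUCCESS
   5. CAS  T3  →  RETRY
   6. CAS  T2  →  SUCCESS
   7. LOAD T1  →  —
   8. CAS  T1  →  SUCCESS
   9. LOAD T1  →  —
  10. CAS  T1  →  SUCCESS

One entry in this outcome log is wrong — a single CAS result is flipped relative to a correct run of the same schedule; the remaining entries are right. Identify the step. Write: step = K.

step = 6

Correct run:
step 1: T0 LOAD ⇒ load; ctr=1 reg=1
step 2: T3 LOAD ⇒ load; ctr=1 reg=1
step 3: T2 LOAD ⇒ load; ctr=1 reg=1
step 4: T0 CAS ⇒ ok; ctr=2 reg=1
step 5: T3 CAS ⇒ retry; ctr=2 reg=1
step 6: T2 CAS ⇒ retry; ctr=2 reg=1
step 7: T1 LOAD ⇒ load; ctr=2 reg=2
step 8: T1 CAS ⇒ ok; ctr=3 reg=2
step 9: T1 LOAD ⇒ load; ctr=3 reg=3
step 10: T1 CAS ⇒ ok; ctr=4 reg=3
Log disagrees first at step 6.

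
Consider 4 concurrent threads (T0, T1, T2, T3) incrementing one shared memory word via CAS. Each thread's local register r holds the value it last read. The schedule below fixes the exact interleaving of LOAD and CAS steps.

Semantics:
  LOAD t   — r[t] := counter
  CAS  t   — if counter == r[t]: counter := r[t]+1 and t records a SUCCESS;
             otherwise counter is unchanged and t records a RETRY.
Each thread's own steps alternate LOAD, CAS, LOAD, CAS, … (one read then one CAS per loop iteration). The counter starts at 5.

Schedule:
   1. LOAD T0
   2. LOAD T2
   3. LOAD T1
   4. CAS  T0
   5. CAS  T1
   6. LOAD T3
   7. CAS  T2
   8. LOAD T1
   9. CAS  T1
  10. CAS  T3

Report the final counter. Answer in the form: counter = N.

[1] T0.load  rd  (counter 5, T0.r 5)
[2] T2.load  rd  (counter 5, T2.r 5)
[3] T1.load  rd  (counter 5, T1.r 5)
[4] T0.cas  hit  (counter 6, T0.r 5)
[5] T1.cas  miss  (counter 6, T1.r 5)
[6] T3.load  rd  (counter 6, T3.r 6)
[7] T2.cas  miss  (counter 6, T2.r 5)
[8] T1.load  rd  (counter 6, T1.r 6)
[9] T1.cas  hit  (counter 7, T1.r 6)
[10] T3.cas  miss  (counter 7, T3.r 6)

counter = 7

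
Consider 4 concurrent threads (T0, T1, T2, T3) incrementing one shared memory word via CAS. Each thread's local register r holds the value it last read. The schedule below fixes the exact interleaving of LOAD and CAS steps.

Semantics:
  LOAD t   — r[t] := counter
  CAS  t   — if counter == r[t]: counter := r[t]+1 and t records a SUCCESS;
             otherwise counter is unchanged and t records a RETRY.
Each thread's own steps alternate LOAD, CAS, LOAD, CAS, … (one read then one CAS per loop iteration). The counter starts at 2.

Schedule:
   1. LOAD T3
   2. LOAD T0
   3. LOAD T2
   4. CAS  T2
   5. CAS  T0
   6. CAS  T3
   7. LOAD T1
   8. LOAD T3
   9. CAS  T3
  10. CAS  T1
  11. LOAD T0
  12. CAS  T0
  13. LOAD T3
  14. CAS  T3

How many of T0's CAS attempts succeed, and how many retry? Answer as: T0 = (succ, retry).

T0 = (1, 1)

[1] T3.load  rd  (counter 2, T3.r 2)
[2] T0.load  rd  (counter 2, T0.r 2)
[3] T2.load  rd  (counter 2, T2.r 2)
[4] T2.cas  hit  (counter 3, T2.r 2)
[5] T0.cas  miss  (counter 3, T0.r 2)
[6] T3.cas  miss  (counter 3, T3.r 2)
[7] T1.load  rd  (counter 3, T1.r 3)
[8] T3.load  rd  (counter 3, T3.r 3)
[9] T3.cas  hit  (counter 4, T3.r 3)
[10] T1.cas  miss  (counter 4, T1.r 3)
[11] T0.load  rd  (counter 4, T0.r 4)
[12] T0.cas  hit  (counter 5, T0.r 4)
[13] T3.load  rd  (counter 5, T3.r 5)
[14] T3.cas  hit  (counter 6, T3.r 5)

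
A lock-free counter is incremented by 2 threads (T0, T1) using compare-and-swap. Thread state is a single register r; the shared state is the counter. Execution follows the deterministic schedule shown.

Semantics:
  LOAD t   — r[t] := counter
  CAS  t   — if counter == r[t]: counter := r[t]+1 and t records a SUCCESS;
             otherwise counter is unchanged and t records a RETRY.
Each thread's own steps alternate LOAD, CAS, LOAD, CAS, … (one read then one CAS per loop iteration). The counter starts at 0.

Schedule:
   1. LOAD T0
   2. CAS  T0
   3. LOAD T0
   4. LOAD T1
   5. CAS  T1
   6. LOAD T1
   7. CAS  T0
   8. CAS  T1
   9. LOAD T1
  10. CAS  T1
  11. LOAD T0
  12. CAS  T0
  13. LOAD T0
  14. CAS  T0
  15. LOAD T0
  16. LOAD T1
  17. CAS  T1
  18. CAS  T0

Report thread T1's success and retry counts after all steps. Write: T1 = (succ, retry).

   1) LOAD T0:  M=0  r_T0=0
   2) CAS  T0:  M=1  r_T0=0 ✓
   3) LOAD T0:  M=1  r_T0=1
   4) LOAD T1:  M=1  r_T1=1
   5) CAS  T1:  M=2  r_T1=1 ✓
   6) LOAD T1:  M=2  r_T1=2
   7) CAS  T0:  M=2  r_T0=1 ✗
   8) CAS  T1:  M=3  r_T1=2 ✓
   9) LOAD T1:  M=3  r_T1=3
  10) CAS  T1:  M=4  r_T1=3 ✓
  11) LOAD T0:  M=4  r_T0=4
  12) CAS  T0:  M=5  r_T0=4 ✓
  13) LOAD T0:  M=5  r_T0=5
  14) CAS  T0:  M=6  r_T0=5 ✓
  15) LOAD T0:  M=6  r_T0=6
  16) LOAD T1:  M=6  r_T1=6
  17) CAS  T1:  M=7  r_T1=6 ✓
  18) CAS  T0:  M=7  r_T0=6 ✗

T1 = (4, 0)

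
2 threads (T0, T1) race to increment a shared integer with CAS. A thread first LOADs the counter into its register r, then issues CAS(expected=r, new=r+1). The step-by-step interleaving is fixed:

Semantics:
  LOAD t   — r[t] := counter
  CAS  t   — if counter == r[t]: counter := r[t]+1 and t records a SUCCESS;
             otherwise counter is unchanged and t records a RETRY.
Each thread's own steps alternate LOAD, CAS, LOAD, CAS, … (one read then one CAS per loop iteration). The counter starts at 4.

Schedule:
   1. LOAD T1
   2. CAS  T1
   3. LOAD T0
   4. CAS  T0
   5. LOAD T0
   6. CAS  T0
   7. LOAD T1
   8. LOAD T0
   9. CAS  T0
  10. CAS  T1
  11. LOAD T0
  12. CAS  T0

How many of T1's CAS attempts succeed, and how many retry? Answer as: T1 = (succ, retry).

step 1: T1 LOAD ⇒ load; ctr=4 reg=4
step 2: T1 CAS ⇒ ok; ctr=5 reg=4
step 3: T0 LOAD ⇒ load; ctr=5 reg=5
step 4: T0 CAS ⇒ ok; ctr=6 reg=5
step 5: T0 LOAD ⇒ load; ctr=6 reg=6
step 6: T0 CAS ⇒ ok; ctr=7 reg=6
step 7: T1 LOAD ⇒ load; ctr=7 reg=7
step 8: T0 LOAD ⇒ load; ctr=7 reg=7
step 9: T0 CAS ⇒ ok; ctr=8 reg=7
step 10: T1 CAS ⇒ retry; ctr=8 reg=7
step 11: T0 LOAD ⇒ load; ctr=8 reg=8
step 12: T0 CAS ⇒ ok; ctr=9 reg=8

T1 = (1, 1)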